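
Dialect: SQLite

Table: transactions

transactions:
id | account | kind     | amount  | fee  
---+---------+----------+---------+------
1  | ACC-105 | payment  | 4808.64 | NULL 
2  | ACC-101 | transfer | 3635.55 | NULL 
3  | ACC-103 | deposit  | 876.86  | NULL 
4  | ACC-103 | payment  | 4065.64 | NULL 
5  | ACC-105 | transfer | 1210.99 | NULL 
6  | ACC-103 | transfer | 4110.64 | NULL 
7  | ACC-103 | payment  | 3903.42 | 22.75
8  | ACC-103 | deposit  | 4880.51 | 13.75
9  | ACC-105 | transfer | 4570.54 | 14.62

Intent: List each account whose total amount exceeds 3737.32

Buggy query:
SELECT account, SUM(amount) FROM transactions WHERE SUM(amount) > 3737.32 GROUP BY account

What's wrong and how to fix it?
Bug: WHERE runs before GROUP BY, so aggregates aren't available there

Fix: Move the aggregate condition to a HAVING clause

Corrected query:
SELECT account, SUM(amount) FROM transactions GROUP BY account HAVING SUM(amount) > 3737.32

Result:
account | SUM(amount)
--------+------------
ACC-103 | 17837.07   
ACC-105 | 10590.17   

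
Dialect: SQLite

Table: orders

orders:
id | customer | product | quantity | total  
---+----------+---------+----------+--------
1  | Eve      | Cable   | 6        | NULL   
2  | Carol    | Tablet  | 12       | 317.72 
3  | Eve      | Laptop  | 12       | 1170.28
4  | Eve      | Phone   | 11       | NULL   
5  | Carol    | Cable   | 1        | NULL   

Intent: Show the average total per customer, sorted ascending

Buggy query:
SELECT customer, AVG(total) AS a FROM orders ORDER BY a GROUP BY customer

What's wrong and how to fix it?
Bug: GROUP BY must precede ORDER BY

Fix: Reorder: SELECT … FROM … GROUP BY … ORDER BY …

Corrected query:
SELECT customer, AVG(total) AS a FROM orders GROUP BY customer ORDER BY a

Result:
customer | a      
---------+--------
Carol    | 317.72 
Eve      | 1170.28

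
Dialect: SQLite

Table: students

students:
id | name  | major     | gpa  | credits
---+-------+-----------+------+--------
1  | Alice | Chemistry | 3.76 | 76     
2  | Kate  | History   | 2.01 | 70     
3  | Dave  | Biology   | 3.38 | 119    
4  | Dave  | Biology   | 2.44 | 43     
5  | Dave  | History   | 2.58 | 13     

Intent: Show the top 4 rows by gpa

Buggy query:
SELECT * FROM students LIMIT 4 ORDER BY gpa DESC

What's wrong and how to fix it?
Bug: ORDER BY cannot follow LIMIT; LIMIT is the final clause

Fix: Sort with ORDER BY, then apply LIMIT

Corrected query:
SELECT * FROM students ORDER BY gpa DESC LIMIT 4

Result:
id | name  | major     | gpa  | credits
---+-------+-----------+------+--------
1  | Alice | Chemistry | 3.76 | 76     
3  | Dave  | Biology   | 3.38 | 119    
5  | Dave  | History   | 2.58 | 13     
4  | Dave  | Biology   | 2.44 | 43     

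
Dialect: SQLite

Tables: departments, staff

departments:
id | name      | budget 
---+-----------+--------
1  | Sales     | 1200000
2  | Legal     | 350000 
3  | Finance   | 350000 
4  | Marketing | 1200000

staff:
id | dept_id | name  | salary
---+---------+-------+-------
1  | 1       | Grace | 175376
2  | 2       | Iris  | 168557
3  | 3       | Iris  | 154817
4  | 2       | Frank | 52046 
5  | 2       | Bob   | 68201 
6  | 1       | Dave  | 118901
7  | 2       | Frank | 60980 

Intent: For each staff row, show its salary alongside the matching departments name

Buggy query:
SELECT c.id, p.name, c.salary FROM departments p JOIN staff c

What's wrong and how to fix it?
Bug: JOIN with no ON clause produces a cartesian product; every staff row pairs with every departments row

Fix: Add ON c.dept_id = p.id to the JOIN

Corrected query:
SELECT c.id, p.name, c.salary FROM departments p JOIN staff c ON c.dept_id = p.id

Result:
id | name    | salary
---+---------+-------
1  | Sales   | 175376
2  | Legal   | 168557
3  | Finance | 154817
4  | Legal   | 52046 
5  | Legal   | 68201 
6  | Sales   | 118901
7  | Legal   | 60980 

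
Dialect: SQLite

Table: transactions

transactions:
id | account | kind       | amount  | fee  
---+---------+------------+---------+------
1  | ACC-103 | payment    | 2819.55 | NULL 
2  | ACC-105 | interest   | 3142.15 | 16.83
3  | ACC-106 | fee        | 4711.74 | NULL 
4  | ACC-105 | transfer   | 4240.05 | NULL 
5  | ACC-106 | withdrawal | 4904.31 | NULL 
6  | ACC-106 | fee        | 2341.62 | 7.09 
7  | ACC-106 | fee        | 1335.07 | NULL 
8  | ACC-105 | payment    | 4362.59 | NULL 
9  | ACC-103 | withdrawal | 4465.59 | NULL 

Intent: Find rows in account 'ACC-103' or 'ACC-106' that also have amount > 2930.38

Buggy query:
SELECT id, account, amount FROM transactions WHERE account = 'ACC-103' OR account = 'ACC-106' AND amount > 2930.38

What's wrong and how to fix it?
Bug: AND binds tighter than OR, so this parses as account = 'ACC-103' OR (account = 'ACC-106' AND amount > 2930.38)

Fix: Add parentheses around the OR so the AND applies to both alternatives

Corrected query:
SELECT id, account, amount FROM transactions WHERE (account = 'ACC-103' OR account = 'ACC-106') AND amount > 2930.38

Result:
id | account | amount 
---+---------+--------
3  | ACC-106 | 4711.74
5  | ACC-106 | 4904.31
9  | ACC-103 | 4465.59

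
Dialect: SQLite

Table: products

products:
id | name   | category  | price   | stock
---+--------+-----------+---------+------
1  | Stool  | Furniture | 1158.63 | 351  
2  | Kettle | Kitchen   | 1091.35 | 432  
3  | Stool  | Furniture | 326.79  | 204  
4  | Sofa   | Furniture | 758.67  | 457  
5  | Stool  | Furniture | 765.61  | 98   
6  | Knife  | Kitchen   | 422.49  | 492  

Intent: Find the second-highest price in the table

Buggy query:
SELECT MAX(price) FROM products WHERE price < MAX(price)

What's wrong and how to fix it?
Bug: MAX(price) on the right of the comparison is an aggregate-in-WHERE error

Fix: Compute the overall MAX in a subquery, then take MAX of rows below it

Corrected query:
SELECT MAX(price) FROM products WHERE price < (SELECT MAX(price) FROM products)

Result:
MAX(price)
----------
1091.35   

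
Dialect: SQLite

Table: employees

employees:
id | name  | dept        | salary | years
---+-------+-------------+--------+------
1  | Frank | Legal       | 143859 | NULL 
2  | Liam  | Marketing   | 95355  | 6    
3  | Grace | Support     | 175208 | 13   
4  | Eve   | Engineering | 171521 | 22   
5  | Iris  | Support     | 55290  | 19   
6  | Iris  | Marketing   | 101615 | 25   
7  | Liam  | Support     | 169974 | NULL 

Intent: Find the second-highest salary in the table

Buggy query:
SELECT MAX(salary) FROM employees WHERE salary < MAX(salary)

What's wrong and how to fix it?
Bug: The inner MAX is an aggregate inside WHERE, which is not allowed

Fix: Compute the overall MAX in a subquery, then take MAX of rows below it

Corrected query:
SELECT MAX(salary) FROM employees WHERE salary < (SELECT MAX(salary) FROM employees)

Result:
MAX(salary)
-----------
171521     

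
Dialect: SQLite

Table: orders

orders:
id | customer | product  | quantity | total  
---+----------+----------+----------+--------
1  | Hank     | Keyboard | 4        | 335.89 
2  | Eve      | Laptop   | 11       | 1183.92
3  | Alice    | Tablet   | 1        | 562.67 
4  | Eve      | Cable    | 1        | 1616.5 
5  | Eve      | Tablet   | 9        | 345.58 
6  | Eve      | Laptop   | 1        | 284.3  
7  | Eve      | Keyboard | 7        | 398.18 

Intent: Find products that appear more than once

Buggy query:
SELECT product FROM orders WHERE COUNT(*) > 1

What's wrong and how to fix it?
Bug: COUNT(*) is an aggregate and cannot be used in WHERE

Fix: Group first, then use HAVING for the count condition

Corrected query:
SELECT product FROM orders GROUP BY product HAVING COUNT(*) > 1

Result:
product 
--------
Keyboard
Laptop  
Tablet  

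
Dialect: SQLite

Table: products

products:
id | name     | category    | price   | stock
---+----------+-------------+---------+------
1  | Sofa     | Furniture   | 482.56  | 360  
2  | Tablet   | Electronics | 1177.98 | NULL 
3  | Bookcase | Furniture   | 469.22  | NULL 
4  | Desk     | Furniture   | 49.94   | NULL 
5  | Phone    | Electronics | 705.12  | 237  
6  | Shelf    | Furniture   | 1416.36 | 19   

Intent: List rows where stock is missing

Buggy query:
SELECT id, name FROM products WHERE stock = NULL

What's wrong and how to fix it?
Bug: '= NULL' is always unknown in SQL three-valued logic, so no rows match

Fix: Replace '= NULL' with 'IS NULL'

Corrected query:
SELECT id, name FROM products WHERE stock IS NULL

Result:
id | name    
---+---------
2  | Tablet  
3  | Bookcase
4  | Desk    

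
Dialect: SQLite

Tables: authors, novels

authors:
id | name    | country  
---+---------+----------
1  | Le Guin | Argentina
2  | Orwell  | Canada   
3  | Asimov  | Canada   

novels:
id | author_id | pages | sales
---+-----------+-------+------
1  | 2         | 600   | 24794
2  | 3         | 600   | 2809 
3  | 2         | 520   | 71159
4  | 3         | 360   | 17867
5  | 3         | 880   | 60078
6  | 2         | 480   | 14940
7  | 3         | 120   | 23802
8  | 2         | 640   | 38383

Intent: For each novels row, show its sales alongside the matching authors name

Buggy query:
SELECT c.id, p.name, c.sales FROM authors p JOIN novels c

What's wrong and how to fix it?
Bug: JOIN with no ON clause produces a cartesian product; every novels row pairs with every authors row

Fix: Specify the join condition linking the foreign key to the parent id

Corrected query:
SELECT c.id, p.name, c.sales FROM authors p JOIN novels c ON c.author_id = p.id

Result:
id | name   | sales
---+--------+------
1  | Orwell | 24794
2  | Asimov | 2809 
3  | Orwell | 71159
4  | Asimov | 17867
5  | Asimov | 60078
6  | Orwell | 14940
7  | Asimov | 23802
8  | Orwell | 38383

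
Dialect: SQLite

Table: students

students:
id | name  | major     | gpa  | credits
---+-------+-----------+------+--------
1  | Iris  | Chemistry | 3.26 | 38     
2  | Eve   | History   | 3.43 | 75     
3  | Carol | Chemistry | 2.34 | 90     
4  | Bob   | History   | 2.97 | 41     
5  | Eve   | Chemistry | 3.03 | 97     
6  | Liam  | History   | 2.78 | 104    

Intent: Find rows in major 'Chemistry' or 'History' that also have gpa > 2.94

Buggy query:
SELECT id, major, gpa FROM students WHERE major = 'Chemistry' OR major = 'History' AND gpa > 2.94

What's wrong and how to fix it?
Bug: Without parentheses, AND is evaluated before OR, so the gpa filter only applies to the 'History' branch

Fix: Group the OR with parentheses (or use IN), then AND the threshold

Corrected query:
SELECT id, major, gpa FROM students WHERE (major = 'Chemistry' OR major = 'History') AND gpa > 2.94

Result:
id | major     | gpa 
---+-----------+-----
1  | Chemistry | 3.26
2  | History   | 3.43
4  | History   | 2.97
5  | Chemistry | 3.03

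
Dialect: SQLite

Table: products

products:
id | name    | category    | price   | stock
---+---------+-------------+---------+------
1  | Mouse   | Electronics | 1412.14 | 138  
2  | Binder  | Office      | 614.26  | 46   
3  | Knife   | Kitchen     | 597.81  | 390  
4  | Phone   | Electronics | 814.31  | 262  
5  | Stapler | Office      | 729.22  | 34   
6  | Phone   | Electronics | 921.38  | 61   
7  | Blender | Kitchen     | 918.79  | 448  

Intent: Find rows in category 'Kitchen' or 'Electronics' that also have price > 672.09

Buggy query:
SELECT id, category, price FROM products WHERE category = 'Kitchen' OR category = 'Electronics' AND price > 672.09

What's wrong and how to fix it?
Bug: AND binds tighter than OR, so this parses as category = 'Kitchen' OR (category = 'Electronics' AND price > 672.09)

Fix: Group the OR with parentheses (or use IN), then AND the threshold

Corrected query:
SELECT id, category, price FROM products WHERE (category = 'Kitchen' OR category = 'Electronics') AND price > 672.09

Result:
id | category    | price  
---+-------------+--------
1  | Electronics | 1412.14
4  | Electronics | 814.31 
6  | Electronics | 921.38 
7  | Kitchen     | 918.79 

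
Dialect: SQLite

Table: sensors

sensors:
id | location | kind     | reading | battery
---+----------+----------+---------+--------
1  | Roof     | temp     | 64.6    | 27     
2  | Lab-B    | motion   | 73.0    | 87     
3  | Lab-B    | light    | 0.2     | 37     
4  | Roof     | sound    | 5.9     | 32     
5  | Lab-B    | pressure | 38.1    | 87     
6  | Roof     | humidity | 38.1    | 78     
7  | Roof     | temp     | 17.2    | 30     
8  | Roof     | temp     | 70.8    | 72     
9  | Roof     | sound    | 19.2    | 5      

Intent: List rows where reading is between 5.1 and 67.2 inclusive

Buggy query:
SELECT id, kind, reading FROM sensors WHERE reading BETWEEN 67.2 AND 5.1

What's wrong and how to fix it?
Bug: BETWEEN expects the lower bound first; with 67.2 AND 5.1 the range is empty

Fix: Swap the bounds so the smaller value comes first

Corrected query:
SELECT id, kind, reading FROM sensors WHERE reading BETWEEN 5.1 AND 67.2

Result:
id | kind     | reading
---+----------+--------
1  | temp     | 64.6   
4  | sound    | 5.9    
5  | pressure | 38.1   
6  | humidity | 38.1   
7  | temp     | 17.2   
9  | sound    | 19.2   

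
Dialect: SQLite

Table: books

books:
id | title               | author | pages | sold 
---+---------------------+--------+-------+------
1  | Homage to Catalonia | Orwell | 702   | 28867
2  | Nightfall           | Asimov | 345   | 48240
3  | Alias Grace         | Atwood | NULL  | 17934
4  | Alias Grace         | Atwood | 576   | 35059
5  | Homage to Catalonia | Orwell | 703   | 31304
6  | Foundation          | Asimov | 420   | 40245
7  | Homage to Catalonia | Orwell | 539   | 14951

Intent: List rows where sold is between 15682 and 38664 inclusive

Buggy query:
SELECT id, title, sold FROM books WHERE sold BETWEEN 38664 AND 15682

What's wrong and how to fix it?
Bug: BETWEEN expects the lower bound first; with 38664 AND 15682 the range is empty

Fix: Write BETWEEN 15682 AND 38664

Corrected query:
SELECT id, title, sold FROM books WHERE sold BETWEEN 15682 AND 38664

Result:
id | title               | sold 
---+---------------------+------
1  | Homage to Catalonia | 28867
3  | Alias Grace         | 17934
4  | Alias Grace         | 35059
5  | Homage to Catalonia | 31304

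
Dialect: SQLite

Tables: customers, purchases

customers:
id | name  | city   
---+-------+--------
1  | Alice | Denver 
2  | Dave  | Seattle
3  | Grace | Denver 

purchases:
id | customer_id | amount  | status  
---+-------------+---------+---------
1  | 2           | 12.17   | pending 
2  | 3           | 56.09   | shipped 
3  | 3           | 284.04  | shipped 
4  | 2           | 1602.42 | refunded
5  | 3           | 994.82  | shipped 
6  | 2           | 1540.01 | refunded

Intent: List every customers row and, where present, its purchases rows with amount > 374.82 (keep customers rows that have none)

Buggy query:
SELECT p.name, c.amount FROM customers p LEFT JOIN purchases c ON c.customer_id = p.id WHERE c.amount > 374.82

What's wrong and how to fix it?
Bug: Filtering c.amount in WHERE discards the NULL rows produced by LEFT JOIN, turning it into an inner join

Fix: Put 'c.amount > 374.82' in the JOIN's ON clause instead of WHERE

Corrected query:
SELECT p.name, c.amount FROM customers p LEFT JOIN purchases c ON c.customer_id = p.id AND c.amount > 374.82

Result:
name  | amount 
------+--------
Alice | NULL   
Dave  | 1540.01
Dave  | 1602.42
Grace | 994.82 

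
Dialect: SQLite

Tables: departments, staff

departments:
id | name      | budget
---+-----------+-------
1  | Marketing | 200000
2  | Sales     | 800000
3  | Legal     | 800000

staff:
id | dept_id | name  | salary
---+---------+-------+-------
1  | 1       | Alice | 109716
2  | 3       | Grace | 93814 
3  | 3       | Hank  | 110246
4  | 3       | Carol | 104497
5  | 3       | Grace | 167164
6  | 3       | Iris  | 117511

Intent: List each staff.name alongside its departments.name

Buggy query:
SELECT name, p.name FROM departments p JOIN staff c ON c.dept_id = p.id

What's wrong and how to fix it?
Bug: 'name' exists in both joined tables, so the database can't tell which one is meant

Fix: Prefix ambiguous columns with the table alias

Corrected query:
SELECT c.name, p.name FROM departments p JOIN staff c ON c.dept_id = p.id

Result:
name  | name     
------+----------
Alice | Marketing
Grace | Legal    
Hank  | Legal    
Carol | Legal    
Grace | Legal    
Iris  | Legal    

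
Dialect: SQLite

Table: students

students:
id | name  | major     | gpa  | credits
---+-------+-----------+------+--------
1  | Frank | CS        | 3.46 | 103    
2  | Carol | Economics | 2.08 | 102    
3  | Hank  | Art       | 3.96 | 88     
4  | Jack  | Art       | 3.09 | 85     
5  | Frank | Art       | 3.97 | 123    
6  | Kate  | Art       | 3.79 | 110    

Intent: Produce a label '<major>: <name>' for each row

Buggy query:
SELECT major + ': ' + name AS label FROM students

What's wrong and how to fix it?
Bug: '+' is numeric addition; on text columns SQLite converts them to 0 instead of concatenating

Fix: Use the || operator for string concatenation

Corrected query:
SELECT major || ': ' || name AS label FROM students

Result:
label           
----------------
CS: Frank       
Economics: Carol
Art: Hank       
Art: Jack       
Art: Frank      
Art: Kate       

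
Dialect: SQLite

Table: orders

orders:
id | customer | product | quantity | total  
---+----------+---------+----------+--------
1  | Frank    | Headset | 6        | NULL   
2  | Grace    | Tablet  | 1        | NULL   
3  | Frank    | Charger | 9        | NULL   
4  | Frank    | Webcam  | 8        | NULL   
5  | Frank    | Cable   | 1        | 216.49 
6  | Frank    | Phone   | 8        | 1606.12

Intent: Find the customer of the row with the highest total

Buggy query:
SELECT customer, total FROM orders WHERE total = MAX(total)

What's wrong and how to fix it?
Bug: WHERE is evaluated per row; an aggregate over the whole table isn't defined there

Fix: Use a subquery: WHERE total = (SELECT MAX(total) FROM orders)

Corrected query:
SELECT customer, total FROM orders WHERE total = (SELECT MAX(total) FROM orders)

Result:
customer | total  
---------+--------
Frank    | 1606.12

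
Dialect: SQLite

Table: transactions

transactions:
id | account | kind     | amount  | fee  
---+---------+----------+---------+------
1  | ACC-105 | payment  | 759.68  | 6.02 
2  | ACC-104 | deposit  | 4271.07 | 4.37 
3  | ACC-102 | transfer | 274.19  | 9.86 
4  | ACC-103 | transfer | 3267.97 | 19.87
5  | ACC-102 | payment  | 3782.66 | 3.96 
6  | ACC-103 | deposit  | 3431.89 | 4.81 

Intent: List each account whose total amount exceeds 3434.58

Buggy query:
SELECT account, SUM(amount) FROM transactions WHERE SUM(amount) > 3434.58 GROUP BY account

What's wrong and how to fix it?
Bug: Aggregate functions cannot appear in a WHERE clause

Fix: Use HAVING (which filters groups after aggregation) instead of WHERE

Corrected query:
SELECT account, SUM(amount) FROM transactions GROUP BY account HAVING SUM(amount) > 3434.58

Result:
account | SUM(amount)
--------+------------
ACC-102 | 4056.85    
ACC-103 | 6699.86    
ACC-104 | 4271.07    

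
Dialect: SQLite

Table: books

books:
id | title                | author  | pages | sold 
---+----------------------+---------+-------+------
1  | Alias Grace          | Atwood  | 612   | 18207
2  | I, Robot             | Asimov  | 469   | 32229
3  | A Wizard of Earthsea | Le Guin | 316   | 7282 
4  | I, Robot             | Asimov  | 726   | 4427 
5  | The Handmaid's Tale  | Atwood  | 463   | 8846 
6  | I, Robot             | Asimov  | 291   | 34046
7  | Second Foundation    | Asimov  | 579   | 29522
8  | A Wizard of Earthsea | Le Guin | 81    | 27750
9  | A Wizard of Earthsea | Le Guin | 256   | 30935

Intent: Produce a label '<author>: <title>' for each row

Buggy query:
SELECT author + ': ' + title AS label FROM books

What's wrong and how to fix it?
Bug: SQLite uses || for string concatenation; + coerces text to numbers (yielding 0)

Fix: Use the || operator for string concatenation

Corrected query:
SELECT author || ': ' || title AS label FROM books

Result:
label                        
-----------------------------
Atwood: Alias Grace          
Asimov: I, Robot             
Le Guin: A Wizard of Earthsea
Asimov: I, Robot             
Atwood: The Handmaid's Tale  
Asimov: I, Robot             
Asimov: Second Foundation    
Le Guin: A Wizard of Earthsea
Le Guin: A Wizard of Earthsea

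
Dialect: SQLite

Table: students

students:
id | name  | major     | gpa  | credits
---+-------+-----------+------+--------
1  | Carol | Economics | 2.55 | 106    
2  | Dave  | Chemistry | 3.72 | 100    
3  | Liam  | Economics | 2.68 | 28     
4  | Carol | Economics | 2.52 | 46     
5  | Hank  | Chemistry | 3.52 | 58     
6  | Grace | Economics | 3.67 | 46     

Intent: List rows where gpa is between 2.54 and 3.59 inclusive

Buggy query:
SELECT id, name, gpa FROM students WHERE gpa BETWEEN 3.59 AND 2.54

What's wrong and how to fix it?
Bug: BETWEEN expects the lower bound first; with 3.59 AND 2.54 the range is empty

Fix: Swap the bounds so the smaller value comes first

Corrected query:
SELECT id, name, gpa FROM students WHERE gpa BETWEEN 2.54 AND 3.59

Result:
id | name  | gpa 
---+-------+-----
1  | Carol | 2.55
3  | Liam  | 2.68
5  | Hank  | 3.52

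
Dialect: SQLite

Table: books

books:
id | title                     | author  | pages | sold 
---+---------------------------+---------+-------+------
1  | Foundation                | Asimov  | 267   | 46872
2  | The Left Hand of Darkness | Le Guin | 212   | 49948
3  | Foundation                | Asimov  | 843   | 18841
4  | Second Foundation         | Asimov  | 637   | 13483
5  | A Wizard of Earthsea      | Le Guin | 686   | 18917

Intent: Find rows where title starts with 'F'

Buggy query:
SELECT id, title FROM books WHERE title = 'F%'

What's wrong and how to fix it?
Bug: '=' compares the literal string including the % character; pattern matching needs LIKE

Fix: Replace '=' with LIKE so 'F%' is treated as a pattern

Corrected query:
SELECT id, title FROM books WHERE title LIKE 'F%'

Result:
id | title     
---+-----------
1  | Foundation
3  | Foundation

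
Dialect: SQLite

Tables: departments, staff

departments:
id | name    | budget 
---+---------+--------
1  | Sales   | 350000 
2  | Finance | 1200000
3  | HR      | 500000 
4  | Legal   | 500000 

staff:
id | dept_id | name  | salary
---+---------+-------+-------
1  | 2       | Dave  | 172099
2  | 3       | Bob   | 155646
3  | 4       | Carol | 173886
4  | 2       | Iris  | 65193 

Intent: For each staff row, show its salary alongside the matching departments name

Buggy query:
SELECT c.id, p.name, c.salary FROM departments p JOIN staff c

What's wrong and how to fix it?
Bug: JOIN with no ON clause produces a cartesian product; every staff row pairs with every departments row

Fix: Add ON c.dept_id = p.id to the JOIN

Corrected query:
SELECT c.id, p.name, c.salary FROM departments p JOIN staff c ON c.dept_id = p.id

Result:
id | name    | salary
---+---------+-------
1  | Finance | 172099
2  | HR      | 155646
3  | Legal   | 173886
4  | Finance | 65193 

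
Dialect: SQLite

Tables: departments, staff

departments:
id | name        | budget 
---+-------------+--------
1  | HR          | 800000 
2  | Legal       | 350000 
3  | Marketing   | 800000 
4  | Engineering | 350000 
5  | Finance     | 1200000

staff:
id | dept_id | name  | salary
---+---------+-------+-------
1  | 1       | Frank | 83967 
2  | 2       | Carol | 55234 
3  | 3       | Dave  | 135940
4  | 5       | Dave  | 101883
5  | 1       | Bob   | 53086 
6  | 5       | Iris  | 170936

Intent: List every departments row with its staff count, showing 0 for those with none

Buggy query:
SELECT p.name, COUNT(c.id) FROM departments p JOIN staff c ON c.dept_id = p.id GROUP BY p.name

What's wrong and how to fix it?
Bug: INNER JOIN drops departments rows that have no matching staff rows

Fix: Switch to LEFT JOIN to retain unmatched parent rows

Corrected query:
SELECT p.name, COUNT(c.id) FROM departments p LEFT JOIN staff c ON c.dept_id = p.id GROUP BY p.name

Result:
name        | COUNT(c.id)
------------+------------
Engineering | 0          
Finance     | 2          
HR          | 2          
Legal       | 1          
Marketing   | 1          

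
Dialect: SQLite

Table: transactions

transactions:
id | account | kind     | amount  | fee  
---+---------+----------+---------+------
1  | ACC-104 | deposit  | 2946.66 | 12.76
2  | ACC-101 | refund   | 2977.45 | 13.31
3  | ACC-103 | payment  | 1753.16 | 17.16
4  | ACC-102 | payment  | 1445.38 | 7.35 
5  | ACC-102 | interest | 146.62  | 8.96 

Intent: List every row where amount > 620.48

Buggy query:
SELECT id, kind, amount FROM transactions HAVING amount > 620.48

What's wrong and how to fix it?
Bug: HAVING filters the output of aggregation, but this query has no GROUP BY and no aggregate functions, so SQLite rejects it (HAVING clause on a non-aggregate query); the condition here is per row

Fix: Use WHERE for row-level filtering

Corrected query:
SELECT id, kind, amount FROM transactions WHERE amount > 620.48

Result:
id | kind    | amount 
---+---------+--------
1  | deposit | 2946.66
2  | refund  | 2977.45
3  | payment | 1753.16
4  | payment | 1445.38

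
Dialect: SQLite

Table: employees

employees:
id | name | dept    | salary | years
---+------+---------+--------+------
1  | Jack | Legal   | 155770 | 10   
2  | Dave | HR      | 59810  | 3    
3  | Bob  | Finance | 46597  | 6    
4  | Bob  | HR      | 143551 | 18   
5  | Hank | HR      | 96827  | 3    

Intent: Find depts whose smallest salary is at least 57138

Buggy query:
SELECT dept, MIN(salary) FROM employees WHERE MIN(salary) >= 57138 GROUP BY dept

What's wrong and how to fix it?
Bug: Aggregates like MIN are computed per group after WHERE runs

Fix: Replace WHERE with HAVING after the GROUP BY

Corrected query:
SELECT dept, MIN(salary) FROM employees GROUP BY dept HAVING MIN(salary) >= 57138

Result:
dept  | MIN(salary)
------+------------
HR    | 59810      
Legal | 155770     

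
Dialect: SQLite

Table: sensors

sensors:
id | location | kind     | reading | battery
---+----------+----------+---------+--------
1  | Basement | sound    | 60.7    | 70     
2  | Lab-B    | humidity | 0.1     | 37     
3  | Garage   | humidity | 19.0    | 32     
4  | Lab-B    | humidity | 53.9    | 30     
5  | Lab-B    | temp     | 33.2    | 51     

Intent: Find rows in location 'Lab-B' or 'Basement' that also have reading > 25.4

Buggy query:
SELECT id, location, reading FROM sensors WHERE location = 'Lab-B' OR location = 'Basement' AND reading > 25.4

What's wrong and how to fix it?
Bug: AND binds tighter than OR, so this parses as location = 'Lab-B' OR (location = 'Basement' AND reading > 25.4)

Fix: Group the OR with parentheses (or use IN), then AND the threshold

Corrected query:
SELECT id, location, reading FROM sensors WHERE (location = 'Lab-B' OR location = 'Basement') AND reading > 25.4

Result:
id | location | reading
---+----------+--------
1  | Basement | 60.7   
4  | Lab-B    | 53.9   
5  | Lab-B    | 33.2   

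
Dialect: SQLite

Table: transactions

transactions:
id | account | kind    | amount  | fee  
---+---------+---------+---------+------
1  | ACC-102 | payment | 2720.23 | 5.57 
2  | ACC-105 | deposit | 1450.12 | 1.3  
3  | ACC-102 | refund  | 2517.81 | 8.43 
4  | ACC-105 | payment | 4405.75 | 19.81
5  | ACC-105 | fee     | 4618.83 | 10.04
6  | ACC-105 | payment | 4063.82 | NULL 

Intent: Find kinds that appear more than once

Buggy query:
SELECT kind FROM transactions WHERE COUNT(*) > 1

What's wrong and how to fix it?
Bug: WHERE can't reference COUNT(*); aggregates are computed after WHERE

Fix: GROUP BY kind, then filter groups with HAVING COUNT(*) > 1

Corrected query:
SELECT kind FROM transactions GROUP BY kind HAVING COUNT(*) > 1

Result:
kind   
-------
payment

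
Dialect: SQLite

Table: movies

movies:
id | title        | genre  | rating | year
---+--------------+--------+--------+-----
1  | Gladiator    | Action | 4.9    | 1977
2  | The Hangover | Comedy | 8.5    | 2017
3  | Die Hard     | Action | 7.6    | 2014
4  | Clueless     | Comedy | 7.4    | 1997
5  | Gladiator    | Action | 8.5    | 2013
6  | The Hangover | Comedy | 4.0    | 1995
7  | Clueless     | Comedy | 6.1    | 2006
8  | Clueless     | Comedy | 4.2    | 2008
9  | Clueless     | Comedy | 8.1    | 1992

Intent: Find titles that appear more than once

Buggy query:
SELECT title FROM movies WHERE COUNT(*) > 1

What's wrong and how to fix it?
Bug: COUNT(*) is an aggregate and cannot be used in WHERE

Fix: Group first, then use HAVING for the count condition

Corrected query:
SELECT title FROM movies GROUP BY title HAVING COUNT(*) > 1

Result:
title       
------------
Clueless    
Gladiator   
The Hangover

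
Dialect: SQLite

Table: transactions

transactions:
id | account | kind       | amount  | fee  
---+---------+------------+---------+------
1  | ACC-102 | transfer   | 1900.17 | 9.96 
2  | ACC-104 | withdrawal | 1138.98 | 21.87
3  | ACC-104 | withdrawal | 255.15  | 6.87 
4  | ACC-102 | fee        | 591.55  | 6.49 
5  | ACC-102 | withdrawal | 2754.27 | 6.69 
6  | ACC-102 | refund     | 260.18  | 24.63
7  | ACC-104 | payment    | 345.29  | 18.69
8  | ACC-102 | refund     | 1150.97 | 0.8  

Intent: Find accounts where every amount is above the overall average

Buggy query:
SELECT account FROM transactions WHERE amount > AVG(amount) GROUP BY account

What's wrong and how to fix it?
Bug: AVG() is an aggregate; it can't sit directly in WHERE

Fix: Use a subquery for AVG and a HAVING MIN(...) filter so the condition holds for every row in the group

Corrected query:
SELECT account FROM transactions GROUP BY account HAVING MIN(amount) > (SELECT AVG(amount) FROM transactions)

Result:
(no rows)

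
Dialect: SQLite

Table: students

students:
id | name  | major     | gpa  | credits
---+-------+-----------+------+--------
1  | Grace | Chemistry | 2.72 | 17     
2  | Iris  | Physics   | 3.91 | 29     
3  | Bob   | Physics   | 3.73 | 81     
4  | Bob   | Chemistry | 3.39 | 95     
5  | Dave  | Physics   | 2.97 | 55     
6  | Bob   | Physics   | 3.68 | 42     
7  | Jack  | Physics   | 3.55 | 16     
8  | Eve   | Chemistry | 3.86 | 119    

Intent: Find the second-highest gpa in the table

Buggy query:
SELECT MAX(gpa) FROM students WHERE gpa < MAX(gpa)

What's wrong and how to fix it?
Bug: The inner MAX is an aggregate inside WHERE, which is not allowed

Fix: Compute the overall MAX in a subquery, then take MAX of rows below it

Corrected query:
SELECT MAX(gpa) FROM students WHERE gpa < (SELECT MAX(gpa) FROM students)

Result:
MAX(gpa)
--------
3.86    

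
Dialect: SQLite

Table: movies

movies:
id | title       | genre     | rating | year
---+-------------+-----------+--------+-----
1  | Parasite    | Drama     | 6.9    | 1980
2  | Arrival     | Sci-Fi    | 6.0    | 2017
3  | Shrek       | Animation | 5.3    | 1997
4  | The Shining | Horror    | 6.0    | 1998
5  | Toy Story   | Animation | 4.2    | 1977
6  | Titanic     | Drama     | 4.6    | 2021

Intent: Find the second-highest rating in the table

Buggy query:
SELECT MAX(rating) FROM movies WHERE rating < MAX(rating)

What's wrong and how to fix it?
Bug: The inner MAX is an aggregate inside WHERE, which is not allowed

Fix: Put the inner MAX in a scalar subquery

Corrected query:
SELECT MAX(rating) FROM movies WHERE rating < (SELECT MAX(rating) FROM movies)

Result:
MAX(rating)
-----------
6          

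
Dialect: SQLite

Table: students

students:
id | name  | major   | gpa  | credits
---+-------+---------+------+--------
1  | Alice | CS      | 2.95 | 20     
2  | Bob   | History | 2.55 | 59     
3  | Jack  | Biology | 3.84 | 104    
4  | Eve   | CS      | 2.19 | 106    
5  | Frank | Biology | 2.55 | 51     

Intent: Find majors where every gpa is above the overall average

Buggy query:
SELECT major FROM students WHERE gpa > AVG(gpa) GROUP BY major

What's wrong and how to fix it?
Bug: AVG() is an aggregate; it can't sit directly in WHERE

Fix: Use a subquery for AVG and a HAVING MIN(...) filter so the condition holds for every row in the group

Corrected query:
SELECT major FROM students GROUP BY major HAVING MIN(gpa) > (SELECT AVG(gpa) FROM students)

Result:
(no rows)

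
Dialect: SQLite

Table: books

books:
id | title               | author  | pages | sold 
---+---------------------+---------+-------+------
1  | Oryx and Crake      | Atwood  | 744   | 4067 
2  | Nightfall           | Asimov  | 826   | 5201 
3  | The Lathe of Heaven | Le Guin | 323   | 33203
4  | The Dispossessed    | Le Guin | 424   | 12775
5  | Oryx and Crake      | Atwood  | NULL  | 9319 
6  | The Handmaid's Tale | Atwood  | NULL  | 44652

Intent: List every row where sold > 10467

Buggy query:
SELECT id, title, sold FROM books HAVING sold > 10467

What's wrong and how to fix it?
Bug: This is a non-aggregate query (no GROUP BY, no aggregates), so in SQLite the HAVING clause is invalid here; a row-level condition belongs in WHERE

Fix: Use WHERE for row-level filtering

Corrected query:
SELECT id, title, sold FROM books WHERE sold > 10467

Result:
id | title               | sold 
---+---------------------+------
3  | The Lathe of Heaven | 33203
4  | The Dispossessed    | 12775
6  | The Handmaid's Tale | 44652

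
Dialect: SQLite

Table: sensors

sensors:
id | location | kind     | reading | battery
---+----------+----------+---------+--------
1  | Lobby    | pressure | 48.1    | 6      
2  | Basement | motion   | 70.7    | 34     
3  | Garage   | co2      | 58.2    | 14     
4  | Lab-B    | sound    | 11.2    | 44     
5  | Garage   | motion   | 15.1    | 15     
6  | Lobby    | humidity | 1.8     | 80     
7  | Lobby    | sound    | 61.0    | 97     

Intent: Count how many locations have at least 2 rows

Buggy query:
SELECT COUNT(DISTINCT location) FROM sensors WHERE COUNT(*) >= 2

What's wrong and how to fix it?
Bug: WHERE filters individual rows, not groups, so a group-level COUNT is invalid there

Fix: Use a subquery that GROUPs and filters with HAVING, then count its rows

Corrected query:
SELECT COUNT(*) FROM (SELECT location FROM sensors GROUP BY location HAVING COUNT(*) >= 2)

Result:
COUNT(*)
--------
2       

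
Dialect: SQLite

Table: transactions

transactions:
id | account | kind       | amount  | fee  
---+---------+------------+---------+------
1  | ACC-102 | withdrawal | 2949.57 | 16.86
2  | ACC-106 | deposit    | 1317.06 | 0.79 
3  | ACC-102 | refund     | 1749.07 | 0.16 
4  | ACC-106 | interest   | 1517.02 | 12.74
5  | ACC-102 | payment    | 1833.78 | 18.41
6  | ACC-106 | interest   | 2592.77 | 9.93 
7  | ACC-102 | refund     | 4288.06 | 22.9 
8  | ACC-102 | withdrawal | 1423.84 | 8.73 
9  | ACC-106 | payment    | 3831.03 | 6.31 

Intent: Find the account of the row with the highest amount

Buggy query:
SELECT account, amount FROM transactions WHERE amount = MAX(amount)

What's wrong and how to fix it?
Bug: WHERE is evaluated per row; an aggregate over the whole table isn't defined there

Fix: Wrap MAX in a scalar subquery so WHERE compares against a single value

Corrected query:
SELECT account, amount FROM transactions WHERE amount = (SELECT MAX(amount) FROM transactions)

Result:
account | amount 
--------+--------
ACC-102 | 4288.06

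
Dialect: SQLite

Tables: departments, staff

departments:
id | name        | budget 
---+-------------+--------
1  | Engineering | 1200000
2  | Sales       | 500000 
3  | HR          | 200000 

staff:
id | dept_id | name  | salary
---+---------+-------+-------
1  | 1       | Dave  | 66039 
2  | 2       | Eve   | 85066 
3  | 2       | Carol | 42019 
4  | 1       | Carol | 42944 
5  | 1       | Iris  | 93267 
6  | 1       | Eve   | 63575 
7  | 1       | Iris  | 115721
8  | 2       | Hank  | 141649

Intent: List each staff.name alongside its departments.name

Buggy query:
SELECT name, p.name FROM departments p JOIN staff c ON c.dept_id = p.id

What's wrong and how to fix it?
Bug: Both tables have a 'name' column; the unqualified reference is ambiguous

Fix: Qualify the column with its table alias (c.name)

Corrected query:
SELECT c.name, p.name FROM departments p JOIN staff c ON c.dept_id = p.id

Result:
name  | name       
------+------------
Dave  | Engineering
Eve   | Sales      
Carol | Sales      
Carol | Engineering
Iris  | Engineering
Eve   | Engineering
Iris  | Engineering
Hank  | Sales      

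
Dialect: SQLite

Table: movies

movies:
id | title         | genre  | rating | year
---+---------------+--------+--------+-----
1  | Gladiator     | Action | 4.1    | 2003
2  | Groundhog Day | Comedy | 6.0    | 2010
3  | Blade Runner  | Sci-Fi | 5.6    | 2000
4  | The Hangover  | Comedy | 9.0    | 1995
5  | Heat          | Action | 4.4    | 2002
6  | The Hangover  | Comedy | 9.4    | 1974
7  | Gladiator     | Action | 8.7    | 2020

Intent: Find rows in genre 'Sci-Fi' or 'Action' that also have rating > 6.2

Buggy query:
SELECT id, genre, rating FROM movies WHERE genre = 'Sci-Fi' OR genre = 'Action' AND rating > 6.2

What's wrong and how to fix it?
Bug: AND binds tighter than OR, so this parses as genre = 'Sci-Fi' OR (genre = 'Action' AND rating > 6.2)

Fix: Add parentheses around the OR so the AND applies to both alternatives

Corrected query:
SELECT id, genre, rating FROM movies WHERE (genre = 'Sci-Fi' OR genre = 'Action') AND rating > 6.2

Result:
id | genre  | rating
---+--------+-------
7  | Action | 8.7   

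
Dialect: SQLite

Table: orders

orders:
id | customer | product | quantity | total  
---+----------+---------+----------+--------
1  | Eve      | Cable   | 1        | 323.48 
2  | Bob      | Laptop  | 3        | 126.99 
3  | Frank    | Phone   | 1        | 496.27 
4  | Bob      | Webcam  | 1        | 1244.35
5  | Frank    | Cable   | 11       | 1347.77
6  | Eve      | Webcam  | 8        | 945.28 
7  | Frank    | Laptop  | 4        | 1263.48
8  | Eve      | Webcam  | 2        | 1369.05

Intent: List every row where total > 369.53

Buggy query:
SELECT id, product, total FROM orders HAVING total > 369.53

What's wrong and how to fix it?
Bug: This is a non-aggregate query (no GROUP BY, no aggregates), so in SQLite the HAVING clause is invalid here; a row-level condition belongs in WHERE

Fix: Use WHERE for row-level filtering

Corrected query:
SELECT id, product, total FROM orders WHERE total > 369.53

Result:
id | product | total  
---+---------+--------
3  | Phone   | 496.27 
4  | Webcam  | 1244.35
5  | Cable   | 1347.77
6  | Webcam  | 945.28 
7  | Laptop  | 1263.48
8  | Webcam  | 1369.05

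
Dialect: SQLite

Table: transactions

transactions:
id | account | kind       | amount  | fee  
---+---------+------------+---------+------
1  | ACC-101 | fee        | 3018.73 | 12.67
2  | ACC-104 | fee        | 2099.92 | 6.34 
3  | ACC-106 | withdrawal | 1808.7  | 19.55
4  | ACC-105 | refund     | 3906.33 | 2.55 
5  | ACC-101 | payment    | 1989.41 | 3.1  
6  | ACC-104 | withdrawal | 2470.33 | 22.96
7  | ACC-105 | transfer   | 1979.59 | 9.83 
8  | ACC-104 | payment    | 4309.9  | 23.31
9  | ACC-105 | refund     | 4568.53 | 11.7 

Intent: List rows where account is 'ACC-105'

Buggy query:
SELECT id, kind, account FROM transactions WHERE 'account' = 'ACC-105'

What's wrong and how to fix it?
Bug: 'account' in single quotes is a string literal, not the column; the comparison is literal-vs-literal and never true

Fix: Reference the column as account without single quotes

Corrected query:
SELECT id, kind, account FROM transactions WHERE account = 'ACC-105'

Result:
id | kind     | account
---+----------+--------
4  | refund   | ACC-105
7  | transfer | ACC-105
9  | refund   | ACC-105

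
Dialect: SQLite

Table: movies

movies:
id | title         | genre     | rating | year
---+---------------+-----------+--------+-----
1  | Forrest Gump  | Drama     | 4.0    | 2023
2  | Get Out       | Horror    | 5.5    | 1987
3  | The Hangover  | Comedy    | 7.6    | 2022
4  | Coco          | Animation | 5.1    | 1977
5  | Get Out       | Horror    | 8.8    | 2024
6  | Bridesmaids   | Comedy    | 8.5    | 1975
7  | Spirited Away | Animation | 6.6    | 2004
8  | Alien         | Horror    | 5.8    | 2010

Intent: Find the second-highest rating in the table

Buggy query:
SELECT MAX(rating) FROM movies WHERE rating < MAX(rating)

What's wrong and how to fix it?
Bug: The inner MAX is an aggregate inside WHERE, which is not allowed

Fix: Compute the overall MAX in a subquery, then take MAX of rows below it

Corrected query:
SELECT MAX(rating) FROM movies WHERE rating < (SELECT MAX(rating) FROM movies)

Result:
MAX(rating)
-----------
8.5        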